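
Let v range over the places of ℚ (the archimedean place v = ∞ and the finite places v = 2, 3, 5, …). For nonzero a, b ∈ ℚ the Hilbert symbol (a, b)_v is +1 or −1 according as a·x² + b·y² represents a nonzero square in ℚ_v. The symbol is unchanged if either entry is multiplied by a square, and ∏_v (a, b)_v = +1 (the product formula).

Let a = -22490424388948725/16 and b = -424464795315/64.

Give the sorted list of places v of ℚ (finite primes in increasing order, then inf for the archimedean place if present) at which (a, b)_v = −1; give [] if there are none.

Mod squares: a ≡ -1221, b ≡ -3515. Check v ∈ {∞, 2, 3, 5, 11, 19, 37}.
v=5: a=5^2·(≡1), b=5^1·(≡3) mod 5; (1|5)=+1, (3|5)=-1; (−1)^{2·1·2}·(+1)^1·(-1)^2 = +1.
v=37: a=37^5·(≡25), b=37^3·(≡28) mod 37; (25|37)=+1, (28|37)=+1; (−1)^{5·3·18}·(+1)^3·(+1)^5 = +1.
v=∞: -1221 < 0 and -3515 < 0  ⇒  (a,b)_∞ = -1.
v=19: a=19^2·(≡3), b=19^1·(≡16) mod 19; (3|19)=-1, (16|19)=+1; (−1)^{2·1·9}·(-1)^1·(+1)^2 = -1.
v=2: v_2(a)=-4, v_2(b)=-6; units ≡ 3, 5 (mod 8); ε·ε+αω+βω = 1·0+-4·1+-6·1 ≡ 0  ⇒  (a,b)_2 = +1.
v=11: a=11^3·(≡6), b=11^2·(≡1) mod 11; (6|11)=-1, (1|11)=+1; (−1)^{3·2·5}·(-1)^2·(+1)^3 = +1.
v=3: a=3^3·(≡1), b=3^6·(≡1) mod 3; (1|3)=+1, (1|3)=+1; (−1)^{3·6·1}·(+1)^6·(+1)^3 = +1.
Ram(-1221, -3515) = {19, ∞}; no ℚ_19-point on the conic.

[19, inf]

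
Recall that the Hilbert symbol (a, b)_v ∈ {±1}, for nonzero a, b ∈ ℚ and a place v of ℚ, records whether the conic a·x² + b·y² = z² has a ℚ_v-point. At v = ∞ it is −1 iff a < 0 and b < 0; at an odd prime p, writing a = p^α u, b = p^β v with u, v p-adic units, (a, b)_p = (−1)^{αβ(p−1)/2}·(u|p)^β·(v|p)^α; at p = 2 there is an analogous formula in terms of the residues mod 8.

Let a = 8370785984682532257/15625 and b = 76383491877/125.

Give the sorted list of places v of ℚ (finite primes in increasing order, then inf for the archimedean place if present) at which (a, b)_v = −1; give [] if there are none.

(a, b) ≡ (697, 515185) mod (ℚ^×)²; places V = {2, 3, 5, 7, 11, 17, 19, 29, 41, ∞}.
(a,b)_2: α=0, β=0; u≡1, v≡1 (mod 8); ε(u)ε(v)=0·0, αω(v)=0·0, βω(u)=0·0; sum ≡ 0  ⇒  +1.
(a,b)_5: α=-6, u≡2; β=-3, v≡2 (mod 5); (2|5)=-1, (2|5)=-1; sign (−1)^0·-1^-3·-1^-6 = -1.
(a,b)_3: α=4, u≡1; β=2, v≡1 (mod 3); (1|3)=+1, (1|3)=+1; sign (−1)^0·+1^2·+1^4 = +1.
(a,b)_11: α=2, u≡5; β=1, v≡8 (mod 11); (5|11)=+1, (8|11)=-1; sign (−1)^0·+1^1·-1^2 = +1.
(a,b)_19: α=2, u≡12; β=1, v≡2 (mod 19); (12|19)=-1, (2|19)=-1; sign (−1)^0·-1^1·-1^2 = -1.
(a,b)_41: α=3, u≡38; β=2, v≡21 (mod 41); (38|41)=-1, (21|41)=+1; sign (−1)^0·-1^2·+1^3 = +1.
(a,b)_17: α=1, u≡11; β=1, v≡3 (mod 17); (11|17)=-1, (3|17)=-1; sign (−1)^0·-1^1·-1^1 = +1.
(a,b)_29: α=2, u≡13; β=1, v≡19 (mod 29); (13|29)=+1, (19|29)=-1; sign (−1)^0·+1^1·-1^2 = +1.
(a,b)_7: α=4, u≡2; β=2, v≡6 (mod 7); (2|7)=+1, (6|7)=-1; sign (−1)^0·+1^2·-1^4 = +1.
(a,b)_∞: sgn(697)=+, sgn(515185)=+, so +1.
(697, 515185 / ℚ) ramifies at {5, 19}: a division algebra.

[5, 19]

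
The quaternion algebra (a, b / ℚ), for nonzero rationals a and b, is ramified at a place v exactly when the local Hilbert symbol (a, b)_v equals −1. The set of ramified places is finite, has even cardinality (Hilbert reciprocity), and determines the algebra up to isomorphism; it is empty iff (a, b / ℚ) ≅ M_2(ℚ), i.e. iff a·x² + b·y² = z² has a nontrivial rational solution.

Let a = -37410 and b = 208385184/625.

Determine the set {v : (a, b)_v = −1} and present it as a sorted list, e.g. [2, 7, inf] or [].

[2, 3, 7, 43]

(a, b) ≡ (-37410, 45066) mod (ℚ^×)²; places V = {2, 3, 5, 7, 17, 29, 37, 43, ∞}.
(a,b)_2: α=1, β=5; u≡7, v≡5 (mod 8); ε(u)ε(v)=1·0, αω(v)=1·1, βω(u)=5·0; sum ≡ 1  ⇒  -1.
(a,b)_37: α=0, u≡34; β=1, v≡27 (mod 37); (34|37)=+1, (27|37)=+1; sign (−1)^0·+1^1·+1^0 = +1.
(a,b)_7: α=0, u≡5; β=1, v≡3 (mod 7); (5|7)=-1, (3|7)=-1; sign (−1)^0·-1^1·-1^0 = -1.
(a,b)_17: α=0, u≡7; β=2, v≡4 (mod 17); (7|17)=-1, (4|17)=+1; sign (−1)^0·-1^2·+1^0 = +1.
(a,b)_43: α=1, u≡33; β=0, v≡2 (mod 43); (33|43)=-1, (2|43)=-1; sign (−1)^0·-1^0·-1^1 = -1.
(a,b)_5: α=1, u≡3; β=-4, v≡4 (mod 5); (3|5)=-1, (4|5)=+1; sign (−1)^0·-1^-4·+1^1 = +1.
(a,b)_3: α=1, u≡1; β=1, v≡1 (mod 3); (1|3)=+1, (1|3)=+1; sign (−1)^1·+1^1·+1^1 = -1.
(a,b)_29: α=1, u≡15; β=1, v≡12 (mod 29); (15|29)=-1, (12|29)=-1; sign (−1)^0·-1^1·-1^1 = +1.
(a,b)_∞: sgn(-37410)=−, sgn(45066)=+, so +1.
Ram(-37410, 45066) = {2, 3, 7, 43}; no ℚ_2-point on the conic.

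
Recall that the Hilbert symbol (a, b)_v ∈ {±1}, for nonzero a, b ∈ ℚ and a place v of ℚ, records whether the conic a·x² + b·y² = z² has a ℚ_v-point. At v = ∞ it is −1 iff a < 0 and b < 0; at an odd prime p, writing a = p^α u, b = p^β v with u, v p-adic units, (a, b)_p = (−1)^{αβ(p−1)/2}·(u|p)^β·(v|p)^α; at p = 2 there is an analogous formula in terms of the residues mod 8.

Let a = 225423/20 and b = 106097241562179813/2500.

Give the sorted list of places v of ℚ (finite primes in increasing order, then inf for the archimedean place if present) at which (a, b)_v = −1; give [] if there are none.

[5, 31]

Mod squares: a ≡ 115, b ≡ 448477. Check v ∈ {∞, 2, 3, 5, 11, 17, 23, 31, 37}.
v=∞: 115 > 0 and 448477 > 0  ⇒  (a,b)_∞ = +1.
v=5: a=5^-1·(≡2), b=5^-4·(≡2) mod 5; (2|5)=-1, (2|5)=-1; (−1)^{-1·-4·2}·(-1)^-4·(-1)^-1 = -1.
v=3: a=3^4·(≡1), b=3^4·(≡1) mod 3; (1|3)=+1, (1|3)=+1; (−1)^{4·4·1}·(+1)^4·(+1)^4 = +1.
v=23: a=23^1·(≡22), b=23^1·(≡6) mod 23; (22|23)=-1, (6|23)=+1; (−1)^{1·1·11}·(-1)^1·(+1)^1 = +1.
v=37: a=37^0·(≡25), b=37^1·(≡19) mod 37; (25|37)=+1, (19|37)=-1; (−1)^{0·1·18}·(+1)^1·(-1)^0 = +1.
v=17: a=17^0·(≡1), b=17^7·(≡7) mod 17; (1|17)=+1, (7|17)=-1; (−1)^{0·7·8}·(+1)^7·(-1)^0 = +1.
v=2: v_2(a)=-2, v_2(b)=-2; units ≡ 3, 5 (mod 8); ε·ε+αω+βω = 1·0+-2·1+-2·1 ≡ 0  ⇒  (a,b)_2 = +1.
v=31: a=31^0·(≡29), b=31^1·(≡11) mod 31; (29|31)=-1, (11|31)=-1; (−1)^{0·1·15}·(-1)^1·(-1)^0 = -1.
v=11: a=11^2·(≡9), b=11^2·(≡10) mod 11; (9|11)=+1, (10|11)=-1; (−1)^{2·2·5}·(+1)^2·(-1)^2 = +1.
Ram(115, 448477) = {5, 31}; no ℚ_5-point on the conic.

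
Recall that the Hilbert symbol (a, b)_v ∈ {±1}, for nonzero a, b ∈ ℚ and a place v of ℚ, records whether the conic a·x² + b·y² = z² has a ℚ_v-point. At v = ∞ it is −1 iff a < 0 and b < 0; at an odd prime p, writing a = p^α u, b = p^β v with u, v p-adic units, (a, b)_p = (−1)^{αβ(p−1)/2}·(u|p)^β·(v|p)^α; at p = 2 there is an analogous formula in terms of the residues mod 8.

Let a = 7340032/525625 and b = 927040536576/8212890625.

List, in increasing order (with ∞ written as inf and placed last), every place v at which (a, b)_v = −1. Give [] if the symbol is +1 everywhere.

[2, 11]

Mod squares: a ≡ 7, b ≡ 11. Check v ∈ {∞, 2, 3, 5, 7, 11, 29}.
v=∞: 7 > 0 and 11 > 0  ⇒  (a,b)_∞ = +1.
v=2: v_2(a)=20, v_2(b)=18; units ≡ 7, 3 (mod 8); ε·ε+αω+βω = 1·1+20·1+18·0 ≡ 1  ⇒  (a,b)_2 = -1.
v=11: a=11^0·(≡7), b=11^1·(≡4) mod 11; (7|11)=-1, (4|11)=+1; (−1)^{0·1·5}·(-1)^1·(+1)^0 = -1.
v=29: a=29^-2·(≡1), b=29^-2·(≡15) mod 29; (1|29)=+1, (15|29)=-1; (−1)^{-2·-2·14}·(+1)^-2·(-1)^-2 = +1.
v=3: a=3^0·(≡1), b=3^8·(≡2) mod 3; (1|3)=+1, (2|3)=-1; (−1)^{0·8·1}·(+1)^8·(-1)^0 = +1.
v=7: a=7^1·(≡2), b=7^2·(≡4) mod 7; (2|7)=+1, (4|7)=+1; (−1)^{1·2·3}·(+1)^2·(+1)^1 = +1.
v=5: a=5^-4·(≡2), b=5^-10·(≡1) mod 5; (2|5)=-1, (1|5)=+1; (−1)^{-4·-10·2}·(-1)^-10·(+1)^-4 = +1.
(7, 11 / ℚ) ramifies at {2, 11}: a division algebra.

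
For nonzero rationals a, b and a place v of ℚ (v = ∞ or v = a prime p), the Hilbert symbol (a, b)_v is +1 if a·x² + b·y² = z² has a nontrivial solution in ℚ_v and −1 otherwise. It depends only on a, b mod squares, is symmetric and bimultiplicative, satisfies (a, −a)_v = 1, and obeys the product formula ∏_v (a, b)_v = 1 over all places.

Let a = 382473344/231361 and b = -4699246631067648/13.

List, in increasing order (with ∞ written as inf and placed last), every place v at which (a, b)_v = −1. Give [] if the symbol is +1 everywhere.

(a, b) ≡ (7106, -14586) mod (ℚ^×)²; places V = {2, 3, 11, 13, 17, 19, 29, 37, ∞}.
(a,b)_2: α=7, β=13; u≡1, v≡3 (mod 8); ε(u)ε(v)=0·1, αω(v)=7·1, βω(u)=13·0; sum ≡ 1  ⇒  -1.
(a,b)_19: α=1, u≡10; β=2, v≡16 (mod 19); (10|19)=-1, (16|19)=+1; sign (−1)^0·-1^2·+1^1 = +1.
(a,b)_29: α=2, u≡23; β=0, v≡5 (mod 29); (23|29)=+1, (5|29)=+1; sign (−1)^0·+1^0·+1^2 = +1.
(a,b)_37: α=-2, u≡6; β=0, v≡17 (mod 37); (6|37)=-1, (17|37)=-1; sign (−1)^0·-1^0·-1^-2 = +1.
(a,b)_13: α=-2, u≡8; β=-1, v≡3 (mod 13); (8|13)=-1, (3|13)=+1; sign (−1)^0·-1^-1·+1^-2 = -1.
(a,b)_11: α=1, u≡7; β=3, v≡1 (mod 11); (7|11)=-1, (1|11)=+1; sign (−1)^1·-1^3·+1^1 = +1.
(a,b)_∞: sgn(7106)=+, sgn(-14586)=−, so +1.
(a,b)_3: α=0, u≡2; β=5, v≡1 (mod 3); (2|3)=-1, (1|3)=+1; sign (−1)^0·-1^5·+1^0 = -1.
(a,b)_17: α=1, u≡11; β=3, v≡1 (mod 17); (11|17)=-1, (1|17)=+1; sign (−1)^0·-1^3·+1^1 = -1.
(7106, -14586 / ℚ) ramifies at {2, 3, 13, 17}: a division algebra.

[2, 3, 13, 17]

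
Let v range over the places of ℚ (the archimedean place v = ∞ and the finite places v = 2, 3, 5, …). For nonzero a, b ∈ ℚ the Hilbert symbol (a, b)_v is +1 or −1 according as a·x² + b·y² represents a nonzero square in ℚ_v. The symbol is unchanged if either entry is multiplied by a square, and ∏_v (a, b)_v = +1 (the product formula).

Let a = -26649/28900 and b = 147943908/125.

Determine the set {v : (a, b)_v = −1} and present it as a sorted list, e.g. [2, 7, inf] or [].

[7, 47]

(a, b) ≡ (-329, 2283085) mod (ℚ^×)²; places V = {2, 3, 5, 7, 17, 37, 41, 43, 47, ∞}.
(a,b)_43: α=0, u≡35; β=1, v≡33 (mod 43); (35|43)=+1, (33|43)=-1; sign (−1)^0·+1^1·-1^0 = +1.
(a,b)_47: α=1, u≡10; β=0, v≡39 (mod 47); (10|47)=-1, (39|47)=-1; sign (−1)^0·-1^0·-1^1 = -1.
(a,b)_3: α=4, u≡1; β=4, v≡1 (mod 3); (1|3)=+1, (1|3)=+1; sign (−1)^0·+1^4·+1^4 = +1.
(a,b)_5: α=-2, u≡1; β=-3, v≡3 (mod 5); (1|5)=+1, (3|5)=-1; sign (−1)^0·+1^-3·-1^-2 = +1.
(a,b)_7: α=1, u≡2; β=1, v≡4 (mod 7); (2|7)=+1, (4|7)=+1; sign (−1)^1·+1^1·+1^1 = -1.
(a,b)_41: α=0, u≡8; β=1, v≡30 (mod 41); (8|41)=+1, (30|41)=-1; sign (−1)^0·+1^1·-1^0 = +1.
(a,b)_2: α=-2, β=2; u≡7, v≡5 (mod 8); ε(u)ε(v)=1·0, αω(v)=-2·1, βω(u)=2·0; sum ≡ 0  ⇒  +1.
(a,b)_17: α=-2, u≡5; β=0, v≡8 (mod 17); (5|17)=-1, (8|17)=+1; sign (−1)^0·-1^0·+1^-2 = +1.
(a,b)_37: α=0, u≡34; β=1, v≡3 (mod 37); (34|37)=+1, (3|37)=+1; sign (−1)^0·+1^1·+1^0 = +1.
(a,b)_∞: sgn(-329)=−, sgn(2283085)=+, so +1.
Ram(-329, 2283085) = {7, 47}; no ℚ_7-point on the conic.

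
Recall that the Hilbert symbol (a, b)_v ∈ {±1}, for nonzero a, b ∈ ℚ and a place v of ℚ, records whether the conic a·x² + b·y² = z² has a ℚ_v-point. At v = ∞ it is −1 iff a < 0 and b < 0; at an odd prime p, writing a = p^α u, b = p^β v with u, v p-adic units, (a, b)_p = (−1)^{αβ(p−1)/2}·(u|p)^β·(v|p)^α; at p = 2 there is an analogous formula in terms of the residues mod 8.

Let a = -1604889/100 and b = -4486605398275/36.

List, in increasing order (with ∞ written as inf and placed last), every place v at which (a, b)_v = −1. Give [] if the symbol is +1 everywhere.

[19, 23, 47, inf]

(a, b) ≡ (-178321, -3662535019) mod (ℚ^×)²; places V = {2, 3, 5, 7, 11, 13, 19, 23, 29, 43, 47, ∞}.
(a,b)_2: α=-2, β=-2; u≡7, v≡5 (mod 8); ε(u)ε(v)=1·0, αω(v)=-2·1, βω(u)=-2·0; sum ≡ 0  ⇒  +1.
(a,b)_11: α=1, u≡5; β=1, v≡8 (mod 11); (5|11)=+1, (8|11)=-1; sign (−1)^1·+1^1·-1^1 = +1.
(a,b)_5: α=-2, u≡4; β=2, v≡4 (mod 5); (4|5)=+1, (4|5)=+1; sign (−1)^0·+1^2·+1^-2 = +1.
(a,b)_43: α=1, u≡40; β=1, v≡5 (mod 43); (40|43)=+1, (5|43)=-1; sign (−1)^1·+1^1·-1^1 = +1.
(a,b)_29: α=1, u≡6; β=1, v≡22 (mod 29); (6|29)=+1, (22|29)=+1; sign (−1)^0·+1^1·+1^1 = +1.
(a,b)_3: α=2, u≡2; β=-2, v≡2 (mod 3); (2|3)=-1, (2|3)=-1; sign (−1)^0·-1^-2·-1^2 = +1.
(a,b)_7: α=0, u≡4; β=2, v≡2 (mod 7); (4|7)=+1, (2|7)=+1; sign (−1)^0·+1^2·+1^0 = +1.
(a,b)_47: α=0, u≡19; β=1, v≡20 (mod 47); (19|47)=-1, (20|47)=-1; sign (−1)^0·-1^1·-1^0 = -1.
(a,b)_23: α=0, u≡15; β=1, v≡9 (mod 23); (15|23)=-1, (9|23)=+1; sign (−1)^0·-1^1·+1^0 = -1.
(a,b)_∞: sgn(-178321)=−, sgn(-3662535019)=−, so -1.
(a,b)_13: α=1, u≡11; β=1, v≡11 (mod 13); (11|13)=-1, (11|13)=-1; sign (−1)^0·-1^1·-1^1 = +1.
(a,b)_19: α=0, u≡12; β=1, v≡3 (mod 19); (12|19)=-1, (3|19)=-1; sign (−1)^0·-1^1·-1^0 = -1.
|Ram(-178321, -3662535019)| = 4, even; anisotropic at {19, 23, 47, ∞}.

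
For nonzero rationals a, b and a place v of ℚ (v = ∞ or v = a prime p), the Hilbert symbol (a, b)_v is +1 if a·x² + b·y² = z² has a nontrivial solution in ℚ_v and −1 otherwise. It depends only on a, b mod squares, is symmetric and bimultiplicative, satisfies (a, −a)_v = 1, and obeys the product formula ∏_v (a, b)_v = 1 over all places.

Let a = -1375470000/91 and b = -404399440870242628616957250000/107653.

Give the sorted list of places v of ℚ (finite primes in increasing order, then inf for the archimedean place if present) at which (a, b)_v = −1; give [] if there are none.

Mod squares: a ≡ -1390753, b ≡ -20553. Check v ∈ {∞, 2, 3, 5, 7, 11, 13, 17, 29, 31}.
v=11: a=11^0·(≡10), b=11^2·(≡10) mod 11; (10|11)=-1, (10|11)=-1; (−1)^{0·2·5}·(-1)^2·(-1)^0 = +1.
v=29: a=29^1·(≡20), b=29^4·(≡17) mod 29; (20|29)=+1, (17|29)=-1; (−1)^{1·4·14}·(+1)^4·(-1)^1 = -1.
v=31: a=31^1·(≡5), b=31^3·(≡14) mod 31; (5|31)=+1, (14|31)=+1; (−1)^{1·3·15}·(+1)^3·(+1)^1 = -1.
v=17: a=17^1·(≡12), b=17^3·(≡8) mod 17; (12|17)=-1, (8|17)=+1; (−1)^{1·3·8}·(-1)^3·(+1)^1 = -1.
v=∞: -1390753 < 0 and -20553 < 0  ⇒  (a,b)_∞ = -1.
v=5: a=5^4·(≡3), b=5^6·(≡2) mod 5; (3|5)=-1, (2|5)=-1; (−1)^{4·6·2}·(-1)^6·(-1)^4 = +1.
v=13: a=13^-1·(≡10), b=13^-3·(≡6) mod 13; (10|13)=+1, (6|13)=-1; (−1)^{-1·-3·6}·(+1)^-3·(-1)^-1 = -1.
v=3: a=3^2·(≡2), b=3^17·(≡1) mod 3; (2|3)=-1, (1|3)=+1; (−1)^{2·17·1}·(-1)^17·(+1)^2 = -1.
v=2: v_2(a)=4, v_2(b)=4; units ≡ 7, 7 (mod 8); ε·ε+αω+βω = 1·1+4·0+4·0 ≡ 1  ⇒  (a,b)_2 = -1.
v=7: a=7^-1·(≡2), b=7^-2·(≡6) mod 7; (2|7)=+1, (6|7)=-1; (−1)^{-1·-2·3}·(+1)^-2·(-1)^-1 = -1.
Ram(-1390753, -20553) = {2, 3, 7, 13, 17, 29, 31, ∞}; no ℚ_2-point on the conic.

[2, 3, 7, 13, 17, 29, 31, inf]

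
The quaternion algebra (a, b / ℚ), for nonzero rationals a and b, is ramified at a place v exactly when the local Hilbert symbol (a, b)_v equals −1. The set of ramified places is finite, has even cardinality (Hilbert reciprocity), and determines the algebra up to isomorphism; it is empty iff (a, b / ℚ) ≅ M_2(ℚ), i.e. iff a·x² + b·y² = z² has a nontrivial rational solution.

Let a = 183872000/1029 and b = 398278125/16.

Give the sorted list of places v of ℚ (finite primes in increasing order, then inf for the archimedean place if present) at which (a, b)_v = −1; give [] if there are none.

(a, b) ≡ (3570, 5) mod (ℚ^×)²; places V = {2, 3, 5, 7, 13, 17, ∞}.
(a,b)_2: α=9, β=-4; u≡1, v≡5 (mod 8); ε(u)ε(v)=0·0, αω(v)=9·1, βω(u)=-4·0; sum ≡ 1  ⇒  -1.
(a,b)_5: α=3, u≡4; β=5, v≡4 (mod 5); (4|5)=+1, (4|5)=+1; sign (−1)^0·+1^5·+1^3 = +1.
(a,b)_3: α=-1, u≡2; β=2, v≡2 (mod 3); (2|3)=-1, (2|3)=-1; sign (−1)^0·-1^2·-1^-1 = -1.
(a,b)_13: α=2, u≡2; β=0, v≡8 (mod 13); (2|13)=-1, (8|13)=-1; sign (−1)^0·-1^0·-1^2 = +1.
(a,b)_17: α=1, u≡10; β=2, v≡14 (mod 17); (10|17)=-1, (14|17)=-1; sign (−1)^0·-1^2·-1^1 = -1.
(a,b)_7: α=-3, u≡6; β=2, v≡6 (mod 7); (6|7)=-1, (6|7)=-1; sign (−1)^0·-1^2·-1^-3 = -1.
(a,b)_∞: sgn(3570)=+, sgn(5)=+, so +1.
(3570, 5 / ℚ) ramifies at {2, 3, 7, 17}: a division algebra.

[2, 3, 7, 17]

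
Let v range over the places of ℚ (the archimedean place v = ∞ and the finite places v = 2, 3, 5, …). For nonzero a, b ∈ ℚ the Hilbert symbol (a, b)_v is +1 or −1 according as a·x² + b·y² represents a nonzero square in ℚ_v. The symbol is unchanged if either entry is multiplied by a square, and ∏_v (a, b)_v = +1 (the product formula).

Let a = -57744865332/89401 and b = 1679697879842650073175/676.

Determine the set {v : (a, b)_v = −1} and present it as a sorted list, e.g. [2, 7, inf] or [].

Mod squares: a ≡ -12173, b ≡ 231287. Check v ∈ {∞, 2, 3, 5, 7, 11, 13, 19, 23, 37, 47}.
v=2: v_2(a)=2, v_2(b)=-2; units ≡ 3, 7 (mod 8); ε·ε+αω+βω = 1·1+2·0+-2·1 ≡ 1  ⇒  (a,b)_2 = -1.
v=3: a=3^4·(≡1), b=3^8·(≡2) mod 3; (1|3)=+1, (2|3)=-1; (−1)^{4·8·1}·(+1)^8·(-1)^4 = +1.
v=37: a=37^1·(≡7), b=37^3·(≡29) mod 37; (7|37)=+1, (29|37)=-1; (−1)^{1·3·18}·(+1)^3·(-1)^1 = -1.
v=5: a=5^0·(≡3), b=5^2·(≡2) mod 5; (3|5)=-1, (2|5)=-1; (−1)^{0·2·2}·(-1)^2·(-1)^0 = +1.
v=19: a=19^0·(≡11), b=19^1·(≡3) mod 19; (11|19)=+1, (3|19)=-1; (−1)^{0·1·9}·(+1)^1·(-1)^0 = +1.
v=23: a=23^-2·(≡15), b=23^0·(≡22) mod 23; (15|23)=-1, (22|23)=-1; (−1)^{-2·0·11}·(-1)^0·(-1)^-2 = +1.
v=∞: -12173 < 0 and 231287 > 0  ⇒  (a,b)_∞ = +1.
v=7: a=7^1·(≡1), b=7^1·(≡2) mod 7; (1|7)=+1, (2|7)=+1; (−1)^{1·1·3}·(+1)^1·(+1)^1 = -1.
v=13: a=13^-2·(≡6), b=13^-2·(≡4) mod 13; (6|13)=-1, (4|13)=+1; (−1)^{-2·-2·6}·(-1)^-2·(+1)^-2 = +1.
v=47: a=47^1·(≡22), b=47^3·(≡43) mod 47; (22|47)=-1, (43|47)=-1; (−1)^{1·3·23}·(-1)^3·(-1)^1 = -1.
v=11: a=11^4·(≡5), b=11^4·(≡3) mod 11; (5|11)=+1, (3|11)=+1; (−1)^{4·4·5}·(+1)^4·(+1)^4 = +1.
Ram(-12173, 231287) = {2, 7, 37, 47}; no ℚ_2-point on the conic.

[2, 7, 37, 47]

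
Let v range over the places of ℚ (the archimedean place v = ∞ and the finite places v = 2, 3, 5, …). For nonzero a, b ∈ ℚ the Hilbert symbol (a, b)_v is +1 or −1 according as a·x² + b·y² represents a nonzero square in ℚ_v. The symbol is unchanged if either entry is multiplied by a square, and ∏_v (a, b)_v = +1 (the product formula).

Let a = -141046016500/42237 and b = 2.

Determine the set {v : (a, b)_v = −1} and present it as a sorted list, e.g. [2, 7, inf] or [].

(a, b) ≡ (-46345, 2) mod (ℚ^×)²; places V = {2, 3, 5, 13, 17, 19, 23, 31, 37, ∞}.
(a,b)_3: α=-2, u≡2; β=0, v≡2 (mod 3); (2|3)=-1, (2|3)=-1; sign (−1)^0·-1^0·-1^-2 = +1.
(a,b)_31: α=1, u≡24; β=0, v≡2 (mod 31); (24|31)=-1, (2|31)=+1; sign (−1)^0·-1^0·+1^1 = +1.
(a,b)_13: α=-1, u≡12; β=0, v≡2 (mod 13); (12|13)=+1, (2|13)=-1; sign (−1)^0·+1^0·-1^-1 = -1.
(a,b)_∞: sgn(-46345)=−, sgn(2)=+, so +1.
(a,b)_23: α=1, u≡4; β=0, v≡2 (mod 23); (4|23)=+1, (2|23)=+1; sign (−1)^0·+1^0·+1^1 = +1.
(a,b)_19: α=-2, u≡15; β=0, v≡2 (mod 19); (15|19)=-1, (2|19)=-1; sign (−1)^0·-1^0·-1^-2 = +1.
(a,b)_5: α=3, u≡4; β=0, v≡2 (mod 5); (4|5)=+1, (2|5)=-1; sign (−1)^0·+1^0·-1^3 = -1.
(a,b)_37: α=2, u≡11; β=0, v≡2 (mod 37); (11|37)=+1, (2|37)=-1; sign (−1)^0·+1^0·-1^2 = +1.
(a,b)_2: α=2, β=1; u≡7, v≡1 (mod 8); ε(u)ε(v)=1·0, αω(v)=2·0, βω(u)=1·0; sum ≡ 0  ⇒  +1.
(a,b)_17: α=2, u≡7; β=0, v≡2 (mod 17); (7|17)=-1, (2|17)=+1; sign (−1)^0·-1^0·+1^2 = +1.
(-46345, 2 / ℚ) ramifies at {5, 13}: a division algebra.

[5, 13]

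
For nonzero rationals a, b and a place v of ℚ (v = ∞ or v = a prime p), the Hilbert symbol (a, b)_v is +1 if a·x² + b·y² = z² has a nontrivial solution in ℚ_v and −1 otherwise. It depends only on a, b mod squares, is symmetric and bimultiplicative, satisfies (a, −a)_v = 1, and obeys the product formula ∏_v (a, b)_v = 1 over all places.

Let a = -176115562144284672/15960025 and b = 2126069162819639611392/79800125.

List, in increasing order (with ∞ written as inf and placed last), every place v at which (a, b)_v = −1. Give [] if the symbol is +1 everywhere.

(a, b) ≡ (-13, 1365) mod (ℚ^×)²; places V = {2, 3, 5, 7, 13, 17, 19, 43, 47, 53, ∞}.
(a,b)_∞: sgn(-13)=−, sgn(1365)=+, so +1.
(a,b)_7: α=2, u≡2; β=1, v≡3 (mod 7); (2|7)=+1, (3|7)=-1; sign (−1)^0·+1^1·-1^2 = +1.
(a,b)_2: α=14, β=12; u≡3, v≡5 (mod 8); ε(u)ε(v)=1·0, αω(v)=14·1, βω(u)=12·1; sum ≡ 0  ⇒  +1.
(a,b)_43: α=2, u≡39; β=2, v≡8 (mod 43); (39|43)=-1, (8|43)=-1; sign (−1)^0·-1^2·-1^2 = +1.
(a,b)_19: α=2, u≡5; β=4, v≡17 (mod 19); (5|19)=+1, (17|19)=+1; sign (−1)^0·+1^4·+1^2 = +1.
(a,b)_13: α=1, u≡1; β=1, v≡4 (mod 13); (1|13)=+1, (4|13)=+1; sign (−1)^0·+1^1·+1^1 = +1.
(a,b)_3: α=2, u≡2; β=1, v≡2 (mod 3); (2|3)=-1, (2|3)=-1; sign (−1)^0·-1^1·-1^2 = -1.
(a,b)_5: α=-2, u≡3; β=-3, v≡2 (mod 5); (3|5)=-1, (2|5)=-1; sign (−1)^0·-1^-3·-1^-2 = -1.
(a,b)_17: α=-2, u≡9; β=-2, v≡5 (mod 17); (9|17)=+1, (5|17)=-1; sign (−1)^0·+1^-2·-1^-2 = +1.
(a,b)_53: α=2, u≡25; β=4, v≡17 (mod 53); (25|53)=+1, (17|53)=+1; sign (−1)^0·+1^4·+1^2 = +1.
(a,b)_47: α=-2, u≡37; β=-2, v≡14 (mod 47); (37|47)=+1, (14|47)=+1; sign (−1)^0·+1^-2·+1^-2 = +1.
|Ram(-13, 1365)| = 2, even; anisotropic at {3, 5}.

[3, 5]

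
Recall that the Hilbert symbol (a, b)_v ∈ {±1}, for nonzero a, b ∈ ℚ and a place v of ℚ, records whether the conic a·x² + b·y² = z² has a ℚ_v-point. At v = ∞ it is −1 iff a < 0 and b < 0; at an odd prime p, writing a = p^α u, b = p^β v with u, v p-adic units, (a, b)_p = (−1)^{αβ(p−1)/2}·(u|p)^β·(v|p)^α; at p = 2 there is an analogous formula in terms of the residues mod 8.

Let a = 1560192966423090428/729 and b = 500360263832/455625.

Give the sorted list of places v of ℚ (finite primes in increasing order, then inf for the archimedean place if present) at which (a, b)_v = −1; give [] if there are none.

[2, 11, 13, 17, 19, 31]

(a, b) ≡ (527, 2863718) mod (ℚ^×)²; places V = {2, 3, 5, 11, 13, 17, 19, 31, ∞}.
(a,b)_5: α=0, u≡2; β=-4, v≡3 (mod 5); (2|5)=-1, (3|5)=-1; sign (−1)^0·-1^-4·-1^0 = +1.
(a,b)_11: α=2, u≡8; β=3, v≡5 (mod 11); (8|11)=-1, (5|11)=+1; sign (−1)^0·-1^3·+1^2 = -1.
(a,b)_3: α=-6, u≡2; β=-6, v≡2 (mod 3); (2|3)=-1, (2|3)=-1; sign (−1)^0·-1^-6·-1^-6 = +1.
(a,b)_19: α=4, u≡12; β=3, v≡10 (mod 19); (12|19)=-1, (10|19)=-1; sign (−1)^0·-1^3·-1^4 = -1.
(a,b)_31: α=3, u≡23; β=1, v≡6 (mod 31); (23|31)=-1, (6|31)=-1; sign (−1)^1·-1^1·-1^3 = -1.
(a,b)_2: α=2, β=3; u≡7, v≡3 (mod 8); ε(u)ε(v)=1·1, αω(v)=2·1, βω(u)=3·0; sum ≡ 1  ⇒  -1.
(a,b)_∞: sgn(527)=+, sgn(2863718)=+, so +1.
(a,b)_17: α=3, u≡6; β=1, v≡4 (mod 17); (6|17)=-1, (4|17)=+1; sign (−1)^0·-1^1·+1^3 = -1.
(a,b)_13: α=2, u≡5; β=1, v≡4 (mod 13); (5|13)=-1, (4|13)=+1; sign (−1)^0·-1^1·+1^2 = -1.
(527, 2863718 / ℚ) ramifies at {2, 11, 13, 17, 19, 31}: a division algebra.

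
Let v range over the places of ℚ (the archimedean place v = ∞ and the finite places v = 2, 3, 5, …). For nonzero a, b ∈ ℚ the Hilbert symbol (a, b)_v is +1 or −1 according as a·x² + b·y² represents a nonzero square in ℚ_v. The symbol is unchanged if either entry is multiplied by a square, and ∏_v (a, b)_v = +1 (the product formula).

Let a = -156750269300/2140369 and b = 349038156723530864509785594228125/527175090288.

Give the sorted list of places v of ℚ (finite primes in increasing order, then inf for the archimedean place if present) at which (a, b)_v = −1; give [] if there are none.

Mod squares: a ≡ -847757, b ≡ 1023155. Check v ∈ {∞, 2, 3, 5, 7, 11, 19, 23, 29, 31, 41, 43}.
v=5: a=5^2·(≡2), b=5^5·(≡1) mod 5; (2|5)=-1, (1|5)=+1; (−1)^{2·5·2}·(-1)^5·(+1)^2 = -1.
v=3: a=3^0·(≡1), b=3^-8·(≡2) mod 3; (1|3)=+1, (2|3)=-1; (−1)^{0·-8·1}·(+1)^-8·(-1)^0 = +1.
v=2: v_2(a)=2, v_2(b)=-4; units ≡ 3, 3 (mod 8); ε·ε+αω+βω = 1·1+2·1+-4·1 ≡ 1  ⇒  (a,b)_2 = -1.
v=31: a=31^1·(≡15), b=31^3·(≡27) mod 31; (15|31)=-1, (27|31)=-1; (−1)^{1·3·15}·(-1)^3·(-1)^1 = -1.
v=∞: -847757 < 0 and 1023155 > 0  ⇒  (a,b)_∞ = +1.
v=7: a=7^-2·(≡5), b=7^-3·(≡5) mod 7; (5|7)=-1, (5|7)=-1; (−1)^{-2·-3·3}·(-1)^-3·(-1)^-2 = -1.
v=43: a=43^2·(≡4), b=43^6·(≡13) mod 43; (4|43)=+1, (13|43)=+1; (−1)^{2·6·21}·(+1)^6·(+1)^2 = +1.
v=23: a=23^1·(≡14), b=23^3·(≡12) mod 23; (14|23)=-1, (12|23)=+1; (−1)^{1·3·11}·(-1)^3·(+1)^1 = +1.
v=29: a=29^1·(≡5), b=29^4·(≡24) mod 29; (5|29)=+1, (24|29)=+1; (−1)^{1·4·14}·(+1)^4·(+1)^1 = +1.
v=41: a=41^1·(≡26), b=41^3·(≡24) mod 41; (26|41)=-1, (24|41)=-1; (−1)^{1·3·20}·(-1)^3·(-1)^1 = +1.
v=19: a=19^-2·(≡6), b=19^0·(≡5) mod 19; (6|19)=+1, (5|19)=+1; (−1)^{-2·0·9}·(+1)^0·(+1)^-2 = +1.
v=11: a=11^-2·(≡2), b=11^-4·(≡9) mod 11; (2|11)=-1, (9|11)=+1; (−1)^{-2·-4·5}·(-1)^-4·(+1)^-2 = +1.
(-847757, 1023155 / ℚ) ramifies at {2, 5, 7, 31}: a division algebra.

[2, 5, 7, 31]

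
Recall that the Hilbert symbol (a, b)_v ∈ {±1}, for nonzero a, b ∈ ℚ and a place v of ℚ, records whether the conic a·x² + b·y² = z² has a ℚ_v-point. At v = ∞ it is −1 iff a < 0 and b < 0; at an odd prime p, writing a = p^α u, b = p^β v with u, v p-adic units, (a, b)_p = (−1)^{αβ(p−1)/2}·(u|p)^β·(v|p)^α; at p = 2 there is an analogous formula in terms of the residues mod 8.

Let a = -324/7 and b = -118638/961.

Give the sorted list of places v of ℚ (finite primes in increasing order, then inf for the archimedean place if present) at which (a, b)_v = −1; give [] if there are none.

Mod squares: a ≡ -7, b ≡ -78. Check v ∈ {∞, 2, 3, 7, 13, 31}.
v=∞: -7 < 0 and -78 < 0  ⇒  (a,b)_∞ = -1.
v=2: v_2(a)=2, v_2(b)=1; units ≡ 1, 1 (mod 8); ε·ε+αω+βω = 0·0+2·0+1·0 ≡ 0  ⇒  (a,b)_2 = +1.
v=3: a=3^4·(≡2), b=3^3·(≡1) mod 3; (2|3)=-1, (1|3)=+1; (−1)^{4·3·1}·(-1)^3·(+1)^4 = -1.
v=13: a=13^0·(≡2), b=13^3·(≡2) mod 13; (2|13)=-1, (2|13)=-1; (−1)^{0·3·6}·(-1)^3·(-1)^0 = -1.
v=31: a=31^0·(≡29), b=31^-2·(≡30) mod 31; (29|31)=-1, (30|31)=-1; (−1)^{0·-2·15}·(-1)^-2·(-1)^0 = +1.
v=7: a=7^-1·(≡5), b=7^0·(≡6) mod 7; (5|7)=-1, (6|7)=-1; (−1)^{-1·0·3}·(-1)^0·(-1)^-1 = -1.
Ram(-7, -78) = {3, 7, 13, ∞}; no ℚ_3-point on the conic.

[3, 7, 13, inf]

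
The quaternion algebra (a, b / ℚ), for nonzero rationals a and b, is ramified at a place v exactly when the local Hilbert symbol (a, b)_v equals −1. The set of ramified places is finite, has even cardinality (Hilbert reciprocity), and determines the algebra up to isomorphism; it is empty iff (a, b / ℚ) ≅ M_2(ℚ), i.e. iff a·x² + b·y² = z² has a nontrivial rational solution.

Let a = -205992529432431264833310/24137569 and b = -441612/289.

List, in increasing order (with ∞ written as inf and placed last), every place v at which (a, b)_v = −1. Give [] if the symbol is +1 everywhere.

Mod squares: a ≡ -151797310, b ≡ -1363. Check v ∈ {∞, 2, 3, 5, 7, 11, 13, 17, 29, 37, 43, 47}.
v=∞: -151797310 < 0 and -1363 < 0  ⇒  (a,b)_∞ = -1.
v=3: a=3^6·(≡2), b=3^4·(≡2) mod 3; (2|3)=-1, (2|3)=-1; (−1)^{6·4·1}·(-1)^4·(-1)^6 = +1.
v=29: a=29^3·(≡1), b=29^1·(≡3) mod 29; (1|29)=+1, (3|29)=-1; (−1)^{3·1·14}·(+1)^1·(-1)^3 = -1.
v=7: a=7^3·(≡5), b=7^0·(≡2) mod 7; (5|7)=-1, (2|7)=+1; (−1)^{3·0·3}·(-1)^0·(+1)^3 = +1.
v=11: a=11^2·(≡6), b=11^0·(≡9) mod 11; (6|11)=-1, (9|11)=+1; (−1)^{2·0·5}·(-1)^0·(+1)^2 = +1.
v=2: v_2(a)=1, v_2(b)=2; units ≡ 1, 5 (mod 8); ε·ε+αω+βω = 0·0+1·1+2·0 ≡ 1  ⇒  (a,b)_2 = -1.
v=5: a=5^1·(≡2), b=5^0·(≡2) mod 5; (2|5)=-1, (2|5)=-1; (−1)^{1·0·2}·(-1)^0·(-1)^1 = -1.
v=17: a=17^-6·(≡2), b=17^-2·(≡14) mod 17; (2|17)=+1, (14|17)=-1; (−1)^{-6·-2·8}·(+1)^-2·(-1)^-6 = +1.
v=47: a=47^3·(≡4), b=47^1·(≡14) mod 47; (4|47)=+1, (14|47)=+1; (−1)^{3·1·23}·(+1)^1·(+1)^3 = -1.
v=37: a=37^1·(≡12), b=37^0·(≡13) mod 37; (12|37)=+1, (13|37)=-1; (−1)^{1·0·18}·(+1)^0·(-1)^1 = -1.
v=13: a=13^2·(≡5), b=13^0·(≡8) mod 13; (5|13)=-1, (8|13)=-1; (−1)^{2·0·6}·(-1)^0·(-1)^2 = +1.
v=43: a=43^1·(≡21), b=43^0·(≡36) mod 43; (21|43)=+1, (36|43)=+1; (−1)^{1·0·21}·(+1)^0·(+1)^1 = +1.
(-151797310, -1363 / ℚ) ramifies at {2, 5, 29, 37, 47, ∞}: a division algebra.

[2, 5, 29, 37, 47, inf]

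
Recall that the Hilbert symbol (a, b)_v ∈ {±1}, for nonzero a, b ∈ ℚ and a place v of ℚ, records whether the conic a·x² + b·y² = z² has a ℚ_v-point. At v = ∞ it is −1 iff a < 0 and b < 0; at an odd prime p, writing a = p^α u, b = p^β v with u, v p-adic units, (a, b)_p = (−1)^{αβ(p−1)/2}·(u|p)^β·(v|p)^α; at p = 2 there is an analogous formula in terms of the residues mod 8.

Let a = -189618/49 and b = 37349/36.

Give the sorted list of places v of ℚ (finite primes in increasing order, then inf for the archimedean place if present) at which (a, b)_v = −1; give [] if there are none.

(a, b) ≡ (-1122, 221) mod (ℚ^×)²; places V = {2, 3, 7, 11, 13, 17, ∞}.
(a,b)_3: α=1, u≡1; β=-2, v≡2 (mod 3); (1|3)=+1, (2|3)=-1; sign (−1)^0·+1^-2·-1^1 = -1.
(a,b)_2: α=1, β=-2; u≡7, v≡5 (mod 8); ε(u)ε(v)=1·0, αω(v)=1·1, βω(u)=-2·0; sum ≡ 1  ⇒  -1.
(a,b)_7: α=-2, u≡5; β=0, v≡4 (mod 7); (5|7)=-1, (4|7)=+1; sign (−1)^0·-1^0·+1^-2 = +1.
(a,b)_∞: sgn(-1122)=−, sgn(221)=+, so +1.
(a,b)_11: α=1, u≡2; β=0, v≡5 (mod 11); (2|11)=-1, (5|11)=+1; sign (−1)^0·-1^0·+1^1 = +1.
(a,b)_17: α=1, u≡1; β=1, v≡2 (mod 17); (1|17)=+1, (2|17)=+1; sign (−1)^0·+1^1·+1^1 = +1.
(a,b)_13: α=2, u≡10; β=3, v≡3 (mod 13); (10|13)=+1, (3|13)=+1; sign (−1)^0·+1^3·+1^2 = +1.
(-1122, 221 / ℚ) ramifies at {2, 3}: a division algebra.

[2, 3]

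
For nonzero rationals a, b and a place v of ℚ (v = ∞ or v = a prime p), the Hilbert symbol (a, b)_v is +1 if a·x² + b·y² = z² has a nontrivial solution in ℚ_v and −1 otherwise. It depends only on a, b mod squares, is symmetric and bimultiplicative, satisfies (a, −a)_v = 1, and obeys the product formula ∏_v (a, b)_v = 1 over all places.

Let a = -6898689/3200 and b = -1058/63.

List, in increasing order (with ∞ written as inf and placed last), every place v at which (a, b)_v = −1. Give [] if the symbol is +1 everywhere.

[7, inf]

(a, b) ≡ (-322, -14) mod (ℚ^×)²; places V = {2, 3, 5, 7, 23, ∞}.
(a,b)_∞: sgn(-322)=−, sgn(-14)=−, so -1.
(a,b)_3: α=4, u≡2; β=-2, v≡1 (mod 3); (2|3)=-1, (1|3)=+1; sign (−1)^0·-1^-2·+1^4 = +1.
(a,b)_23: α=3, u≡18; β=2, v≡8 (mod 23); (18|23)=+1, (8|23)=+1; sign (−1)^0·+1^2·+1^3 = +1.
(a,b)_7: α=1, u≡3; β=-1, v≡3 (mod 7); (3|7)=-1, (3|7)=-1; sign (−1)^1·-1^-1·-1^1 = -1.
(a,b)_5: α=-2, u≡2; β=0, v≡4 (mod 5); (2|5)=-1, (4|5)=+1; sign (−1)^0·-1^0·+1^-2 = +1.
(a,b)_2: α=-7, β=1; u≡7, v≡1 (mod 8); ε(u)ε(v)=1·0, αω(v)=-7·0, βω(u)=1·0; sum ≡ 0  ⇒  +1.
(-322, -14 / ℚ) ramifies at {7, ∞}: a division algebra.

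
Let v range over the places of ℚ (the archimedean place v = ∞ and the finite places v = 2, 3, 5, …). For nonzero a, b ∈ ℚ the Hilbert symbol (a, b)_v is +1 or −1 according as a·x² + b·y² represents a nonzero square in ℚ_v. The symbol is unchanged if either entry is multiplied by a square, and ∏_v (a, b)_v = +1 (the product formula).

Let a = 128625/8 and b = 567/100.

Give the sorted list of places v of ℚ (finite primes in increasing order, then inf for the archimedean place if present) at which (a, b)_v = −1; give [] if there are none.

Mod squares: a ≡ 210, b ≡ 7. Check v ∈ {∞, 2, 3, 5, 7}.
v=∞: 210 > 0 and 7 > 0  ⇒  (a,b)_∞ = +1.
v=3: a=3^1·(≡1), b=3^4·(≡1) mod 3; (1|3)=+1, (1|3)=+1; (−1)^{1·4·1}·(+1)^4·(+1)^1 = +1.
v=7: a=7^3·(≡4), b=7^1·(≡2) mod 7; (4|7)=+1, (2|7)=+1; (−1)^{3·1·3}·(+1)^1·(+1)^3 = -1.
v=5: a=5^3·(≡3), b=5^-2·(≡3) mod 5; (3|5)=-1, (3|5)=-1; (−1)^{3·-2·2}·(-1)^-2·(-1)^3 = -1.
v=2: v_2(a)=-3, v_2(b)=-2; units ≡ 1, 7 (mod 8); ε·ε+αω+βω = 0·1+-3·0+-2·0 ≡ 0  ⇒  (a,b)_2 = +1.
(210, 7 / ℚ) ramifies at {5, 7}: a division algebra.

[5, 7]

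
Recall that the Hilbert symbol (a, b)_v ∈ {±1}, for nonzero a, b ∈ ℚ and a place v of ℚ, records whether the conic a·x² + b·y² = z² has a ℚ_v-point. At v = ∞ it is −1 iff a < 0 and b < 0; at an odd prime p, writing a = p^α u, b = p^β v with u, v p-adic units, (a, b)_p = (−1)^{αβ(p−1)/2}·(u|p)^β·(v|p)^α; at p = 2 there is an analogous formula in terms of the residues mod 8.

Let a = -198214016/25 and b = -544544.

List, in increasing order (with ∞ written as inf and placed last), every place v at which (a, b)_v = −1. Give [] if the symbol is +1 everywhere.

Mod squares: a ≡ -374, b ≡ -34034. Check v ∈ {∞, 2, 5, 7, 11, 13, 17}.
v=∞: -374 < 0 and -34034 < 0  ⇒  (a,b)_∞ = -1.
v=5: a=5^-2·(≡4), b=5^0·(≡1) mod 5; (4|5)=+1, (1|5)=+1; (−1)^{-2·0·2}·(+1)^0·(+1)^-2 = +1.
v=7: a=7^2·(≡1), b=7^1·(≡6) mod 7; (1|7)=+1, (6|7)=-1; (−1)^{2·1·3}·(+1)^1·(-1)^2 = +1.
v=2: v_2(a)=7, v_2(b)=5; units ≡ 5, 7 (mod 8); ε·ε+αω+βω = 0·1+7·0+5·1 ≡ 1  ⇒  (a,b)_2 = -1.
v=11: a=11^1·(≡6), b=11^1·(≡7) mod 11; (6|11)=-1, (7|11)=-1; (−1)^{1·1·5}·(-1)^1·(-1)^1 = -1.
v=17: a=17^1·(≡5), b=17^1·(≡13) mod 17; (5|17)=-1, (13|17)=+1; (−1)^{1·1·8}·(-1)^1·(+1)^1 = -1.
v=13: a=13^2·(≡4), b=13^1·(≡11) mod 13; (4|13)=+1, (11|13)=-1; (−1)^{2·1·6}·(+1)^1·(-1)^2 = +1.
(-374, -34034 / ℚ) ramifies at {2, 11, 17, ∞}: a division algebra.

[2, 11, 17, inf]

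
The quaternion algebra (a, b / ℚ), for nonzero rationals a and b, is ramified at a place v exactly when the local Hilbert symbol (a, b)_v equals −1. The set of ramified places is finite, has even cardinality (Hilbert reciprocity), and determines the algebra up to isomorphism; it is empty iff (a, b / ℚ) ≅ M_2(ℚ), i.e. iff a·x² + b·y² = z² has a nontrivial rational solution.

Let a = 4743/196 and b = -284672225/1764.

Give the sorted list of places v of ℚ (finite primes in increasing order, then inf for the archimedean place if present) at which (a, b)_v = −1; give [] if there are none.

[2, 17, 31, 41]

(a, b) ≡ (527, -41) mod (ℚ^×)²; places V = {2, 3, 5, 7, 17, 31, 41, ∞}.
(a,b)_41: α=0, u≡6; β=1, v≡2 (mod 41); (6|41)=-1, (2|41)=+1; sign (−1)^0·-1^1·+1^0 = -1.
(a,b)_5: α=0, u≡3; β=2, v≡4 (mod 5); (3|5)=-1, (4|5)=+1; sign (−1)^0·-1^2·+1^0 = +1.
(a,b)_7: α=-2, u≡1; β=-2, v≡2 (mod 7); (1|7)=+1, (2|7)=+1; sign (−1)^0·+1^-2·+1^-2 = +1.
(a,b)_2: α=-2, β=-2; u≡7, v≡7 (mod 8); ε(u)ε(v)=1·1, αω(v)=-2·0, βω(u)=-2·0; sum ≡ 1  ⇒  -1.
(a,b)_31: α=1, u≡6; β=2, v≡17 (mod 31); (6|31)=-1, (17|31)=-1; sign (−1)^0·-1^2·-1^1 = -1.
(a,b)_∞: sgn(527)=+, sgn(-41)=−, so +1.
(a,b)_17: α=1, u≡14; β=2, v≡7 (mod 17); (14|17)=-1, (7|17)=-1; sign (−1)^0·-1^2·-1^1 = -1.
(a,b)_3: α=2, u≡2; β=-2, v≡1 (mod 3); (2|3)=-1, (1|3)=+1; sign (−1)^0·-1^-2·+1^2 = +1.
(527, -41 / ℚ) ramifies at {2, 17, 31, 41}: a division algebra.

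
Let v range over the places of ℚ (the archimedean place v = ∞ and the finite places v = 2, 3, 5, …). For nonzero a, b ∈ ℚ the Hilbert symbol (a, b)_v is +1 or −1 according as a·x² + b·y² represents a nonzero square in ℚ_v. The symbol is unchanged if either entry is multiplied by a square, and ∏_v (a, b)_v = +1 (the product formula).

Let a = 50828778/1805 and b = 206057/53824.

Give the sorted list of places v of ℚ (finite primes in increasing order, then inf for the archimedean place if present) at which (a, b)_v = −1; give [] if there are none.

[5, 31]

Mod squares: a ≡ 3410, b ≡ 713. Check v ∈ {∞, 2, 3, 5, 7, 11, 13, 17, 19, 23, 29, 31}.
v=5: a=5^-1·(≡3), b=5^0·(≡3) mod 5; (3|5)=-1, (3|5)=-1; (−1)^{-1·0·2}·(-1)^0·(-1)^-1 = -1.
v=∞: 3410 > 0 and 713 > 0  ⇒  (a,b)_∞ = +1.
v=11: a=11^1·(≡6), b=11^0·(≡5) mod 11; (6|11)=-1, (5|11)=+1; (−1)^{1·0·5}·(-1)^0·(+1)^1 = +1.
v=7: a=7^2·(≡1), b=7^0·(≡5) mod 7; (1|7)=+1, (5|7)=-1; (−1)^{2·0·3}·(+1)^0·(-1)^2 = +1.
v=29: a=29^0·(≡2), b=29^-2·(≡2) mod 29; (2|29)=-1, (2|29)=-1; (−1)^{0·-2·14}·(-1)^-2·(-1)^0 = +1.
v=3: a=3^2·(≡2), b=3^0·(≡2) mod 3; (2|3)=-1, (2|3)=-1; (−1)^{2·0·1}·(-1)^0·(-1)^2 = +1.
v=13: a=13^2·(≡3), b=13^0·(≡5) mod 13; (3|13)=+1, (5|13)=-1; (−1)^{2·0·6}·(+1)^0·(-1)^2 = +1.
v=17: a=17^0·(≡12), b=17^2·(≡8) mod 17; (12|17)=-1, (8|17)=+1; (−1)^{0·2·8}·(-1)^2·(+1)^0 = +1.
v=2: v_2(a)=1, v_2(b)=-6; units ≡ 1, 1 (mod 8); ε·ε+αω+βω = 0·0+1·0+-6·0 ≡ 0  ⇒  (a,b)_2 = +1.
v=19: a=19^-2·(≡7), b=19^0·(≡12) mod 19; (7|19)=+1, (12|19)=-1; (−1)^{-2·0·9}·(+1)^0·(-1)^-2 = +1.
v=31: a=31^1·(≡29), b=31^1·(≡21) mod 31; (29|31)=-1, (21|31)=-1; (−1)^{1·1·15}·(-1)^1·(-1)^1 = -1.
v=23: a=23^0·(≡6), b=23^1·(≡3) mod 23; (6|23)=+1, (3|23)=+1; (−1)^{0·1·11}·(+1)^1·(+1)^0 = +1.
Ram(3410, 713) = {5, 31}; no ℚ_5-point on the conic.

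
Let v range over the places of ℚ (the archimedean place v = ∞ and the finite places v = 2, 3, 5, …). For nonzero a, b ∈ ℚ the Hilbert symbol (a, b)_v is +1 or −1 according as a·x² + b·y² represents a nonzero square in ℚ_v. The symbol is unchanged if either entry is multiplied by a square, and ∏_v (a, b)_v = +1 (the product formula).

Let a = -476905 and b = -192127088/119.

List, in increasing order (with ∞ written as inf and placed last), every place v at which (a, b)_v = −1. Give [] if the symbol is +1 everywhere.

[2, 5, 7, 13, 31, inf]

Mod squares: a ≡ -476905, b ≡ -3958297. Check v ∈ {∞, 2, 5, 7, 11, 13, 17, 19, 23, 29, 31, 37}.
v=19: a=19^0·(≡14), b=19^2·(≡4) mod 19; (14|19)=-1, (4|19)=+1; (−1)^{0·2·9}·(-1)^2·(+1)^0 = +1.
v=29: a=29^1·(≡27), b=29^1·(≡12) mod 29; (27|29)=-1, (12|29)=-1; (−1)^{1·1·14}·(-1)^1·(-1)^1 = +1.
v=23: a=23^1·(≡11), b=23^0·(≡2) mod 23; (11|23)=-1, (2|23)=+1; (−1)^{1·0·11}·(-1)^0·(+1)^1 = +1.
v=13: a=13^1·(≡1), b=13^0·(≡8) mod 13; (1|13)=+1, (8|13)=-1; (−1)^{1·0·6}·(+1)^0·(-1)^1 = -1.
v=31: a=31^0·(≡30), b=31^1·(≡7) mod 31; (30|31)=-1, (7|31)=+1; (−1)^{0·1·15}·(-1)^1·(+1)^0 = -1.
v=17: a=17^0·(≡13), b=17^-1·(≡16) mod 17; (13|17)=+1, (16|17)=+1; (−1)^{0·-1·8}·(+1)^-1·(+1)^0 = +1.
v=7: a=7^0·(≡5), b=7^-1·(≡5) mod 7; (5|7)=-1, (5|7)=-1; (−1)^{0·-1·3}·(-1)^-1·(-1)^0 = -1.
v=5: a=5^1·(≡4), b=5^0·(≡3) mod 5; (4|5)=+1, (3|5)=-1; (−1)^{1·0·2}·(+1)^0·(-1)^1 = -1.
v=∞: -476905 < 0 and -3958297 < 0  ⇒  (a,b)_∞ = -1.
v=2: v_2(a)=0, v_2(b)=4; units ≡ 7, 7 (mod 8); ε·ε+αω+βω = 1·1+0·0+4·0 ≡ 1  ⇒  (a,b)_2 = -1.
v=37: a=37^0·(≡25), b=37^1·(≡13) mod 37; (25|37)=+1, (13|37)=-1; (−1)^{0·1·18}·(+1)^1·(-1)^0 = +1.
v=11: a=11^1·(≡7), b=11^0·(≡5) mod 11; (7|11)=-1, (5|11)=+1; (−1)^{1·0·5}·(-1)^0·(+1)^1 = +1.
Ram(-476905, -3958297) = {2, 5, 7, 13, 31, ∞}; no ℚ_2-point on the conic.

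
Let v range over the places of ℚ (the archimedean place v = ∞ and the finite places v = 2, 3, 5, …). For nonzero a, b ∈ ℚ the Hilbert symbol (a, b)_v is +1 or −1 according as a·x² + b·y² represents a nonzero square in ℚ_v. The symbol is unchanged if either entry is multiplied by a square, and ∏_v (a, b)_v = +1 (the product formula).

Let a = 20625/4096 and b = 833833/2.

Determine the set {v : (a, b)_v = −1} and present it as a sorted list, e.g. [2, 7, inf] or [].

[3, 7, 11, 13]

(a, b) ≡ (33, 34034) mod (ℚ^×)²; places V = {2, 3, 5, 7, 11, 13, 17, ∞}.
(a,b)_13: α=0, u≡7; β=1, v≡6 (mod 13); (7|13)=-1, (6|13)=-1; sign (−1)^0·-1^1·-1^0 = -1.
(a,b)_2: α=-12, β=-1; u≡1, v≡1 (mod 8); ε(u)ε(v)=0·0, αω(v)=-12·0, βω(u)=-1·0; sum ≡ 0  ⇒  +1.
(a,b)_∞: sgn(33)=+, sgn(34034)=+, so +1.
(a,b)_11: α=1, u≡4; β=1, v≡1 (mod 11); (4|11)=+1, (1|11)=+1; sign (−1)^1·+1^1·+1^1 = -1.
(a,b)_3: α=1, u≡2; β=0, v≡2 (mod 3); (2|3)=-1, (2|3)=-1; sign (−1)^0·-1^0·-1^1 = -1.
(a,b)_17: α=0, u≡13; β=1, v≡2 (mod 17); (13|17)=+1, (2|17)=+1; sign (−1)^0·+1^1·+1^0 = +1.
(a,b)_7: α=0, u≡3; β=3, v≡1 (mod 7); (3|7)=-1, (1|7)=+1; sign (−1)^0·-1^3·+1^0 = -1.
(a,b)_5: α=4, u≡3; β=0, v≡4 (mod 5); (3|5)=-1, (4|5)=+1; sign (−1)^0·-1^0·+1^4 = +1.
(33, 34034 / ℚ) ramifies at {3, 7, 11, 13}: a division algebra.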